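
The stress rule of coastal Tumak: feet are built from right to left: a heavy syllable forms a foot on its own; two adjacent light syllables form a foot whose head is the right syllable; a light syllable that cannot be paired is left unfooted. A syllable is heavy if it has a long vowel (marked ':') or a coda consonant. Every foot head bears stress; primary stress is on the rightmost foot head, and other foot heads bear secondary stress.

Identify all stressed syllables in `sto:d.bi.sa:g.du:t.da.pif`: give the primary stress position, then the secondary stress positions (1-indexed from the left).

Weights: 1 sto:d H, 2 bi L, 3 sa:g H, 4 du:t H, 5 da L, 6 pif H.
Parse right to left (heavy = foot alone; LL = one foot; stranded L unfooted): (ˈsto:d) bi (ˈsa:g) (ˈdu:t) da (ˈpif).
Foot heads: 1, 3, 4, 6.
Primary stress on the rightmost head = syllable 6.
Secondary stress on 1, 3, 4: ˌsto:d.bi.ˌsa:g.ˌdu:t.da.ˈpif.

primary 6, secondary 1, 3, 4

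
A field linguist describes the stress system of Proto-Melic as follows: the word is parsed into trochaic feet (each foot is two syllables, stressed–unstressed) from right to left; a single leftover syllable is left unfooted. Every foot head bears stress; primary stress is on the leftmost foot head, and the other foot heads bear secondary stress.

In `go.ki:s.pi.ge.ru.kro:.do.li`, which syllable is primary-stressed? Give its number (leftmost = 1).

1

Parse right to left into trochaic (ˈσσ) feet: (ˈgo.ki:s) (ˈpi.ge) (ˈru.kro:) (ˈdo.li).
Foot heads (stressed positions): 1, 3, 5, 7.
End Rule Leftmost: primary stress on the leftmost head = syllable 1.
Primary stress: syllable 1 → ˈgo.ki:s.pi.ge.ru.kro:.do.li.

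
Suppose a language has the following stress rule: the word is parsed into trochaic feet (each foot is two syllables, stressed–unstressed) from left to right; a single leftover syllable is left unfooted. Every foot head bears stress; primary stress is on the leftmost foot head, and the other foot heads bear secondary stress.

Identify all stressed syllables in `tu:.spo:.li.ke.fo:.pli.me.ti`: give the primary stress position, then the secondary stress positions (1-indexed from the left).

Parse left to right into trochaic (ˈσσ) feet: (ˈtu:.spo:) (ˈli.ke) (ˈfo:.pli) (ˈme.ti).
Foot heads (stressed positions): 1, 3, 5, 7.
End Rule Leftmost: primary stress on the leftmost head = syllable 1.
Secondary stress on 3, 5, 7: ˈtu:.spo:.ˌli.ke.ˌfo:.pli.ˌme.ti.

primary 1, secondary 3, 5, 7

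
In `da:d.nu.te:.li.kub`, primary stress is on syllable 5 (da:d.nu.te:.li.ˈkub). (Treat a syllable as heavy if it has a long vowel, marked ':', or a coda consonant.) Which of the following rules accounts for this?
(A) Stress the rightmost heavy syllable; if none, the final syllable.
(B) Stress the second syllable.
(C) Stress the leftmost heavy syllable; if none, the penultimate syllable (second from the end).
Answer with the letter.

Rule A → syllable 5 ✓.
Rule B → syllable 2 (observed: 5).
Rule C → syllable 1 (observed: 5).

A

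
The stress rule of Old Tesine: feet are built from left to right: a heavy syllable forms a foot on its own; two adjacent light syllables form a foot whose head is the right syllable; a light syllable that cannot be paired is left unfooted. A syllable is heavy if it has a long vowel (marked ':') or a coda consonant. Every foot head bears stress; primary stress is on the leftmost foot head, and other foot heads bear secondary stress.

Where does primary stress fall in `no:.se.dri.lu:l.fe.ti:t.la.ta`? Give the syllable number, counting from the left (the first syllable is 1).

Weights: 1 no: H, 2 se L, 3 dri L, 4 lu:l H, 5 fe L, 6 ti:t H, 7 la L, 8 ta L.
Parse left to right (heavy = foot alone; LL = one foot; stranded L unfooted): (ˈno:) (se.ˈdri) (ˈlu:l) fe (ˈti:t) (la.ˈta).
Foot heads: 1, 3, 4, 6, 8.
Primary stress on the leftmost head = syllable 1.
Primary stress: syllable 1 → ˈno:.se.dri.lu:l.fe.ti:t.la.ta.

1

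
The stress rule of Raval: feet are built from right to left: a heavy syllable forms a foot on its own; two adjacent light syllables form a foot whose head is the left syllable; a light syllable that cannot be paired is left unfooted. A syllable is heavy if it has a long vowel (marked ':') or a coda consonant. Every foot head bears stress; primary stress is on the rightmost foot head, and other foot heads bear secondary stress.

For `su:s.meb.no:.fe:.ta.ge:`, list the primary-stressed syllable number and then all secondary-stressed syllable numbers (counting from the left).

Weights: 1 su:s H, 2 meb H, 3 no: H, 4 fe: H, 5 ta L, 6 ge: H.
Parse right to left (heavy = foot alone; LL = one foot; stranded L unfooted): (ˈsu:s) (ˈmeb) (ˈno:) (ˈfe:) ta (ˈge:).
Foot heads: 1, 2, 3, 4, 6.
Primary stress on the rightmost head = syllable 6.
Secondary stress on 1, 2, 3, 4: ˌsu:s.ˌmeb.ˌno:.ˌfe:.ta.ˈge:.

primary 6, secondary 1, 2, 3, 4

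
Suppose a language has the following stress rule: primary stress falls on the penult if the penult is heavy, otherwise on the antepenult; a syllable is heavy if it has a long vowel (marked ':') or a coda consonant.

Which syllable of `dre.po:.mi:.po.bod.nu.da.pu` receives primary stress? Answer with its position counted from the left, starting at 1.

Weights: 6 nu L, 7 da L, 8 pu L.
The penult (syllable 7, da) is light, so stress falls on the antepenult (syllable 6, nu).
Primary stress: syllable 6 → dre.po:.mi:.po.bod.ˈnu.da.pu.

6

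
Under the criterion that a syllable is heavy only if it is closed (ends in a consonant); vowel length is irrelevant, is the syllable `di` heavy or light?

light

`di`: short vowel, open (no coda). Open (no coda) → light.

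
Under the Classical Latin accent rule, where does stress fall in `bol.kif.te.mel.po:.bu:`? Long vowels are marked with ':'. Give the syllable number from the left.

5

Classical Latin: stress the penult if heavy (long vowel or closed), else the antepenult.
Weights: 4 mel H, 5 po: H, 6 bu: H.
The penult (syllable 5, po:) is heavy, so it takes stress.
Stress on syllable 5: bol.kif.te.mel.ˈpo:.bu:.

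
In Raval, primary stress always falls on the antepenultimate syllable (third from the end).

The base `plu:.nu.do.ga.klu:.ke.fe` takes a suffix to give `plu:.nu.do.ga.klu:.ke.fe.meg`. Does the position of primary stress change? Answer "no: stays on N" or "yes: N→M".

Base `plu:.nu.do.ga.klu:.ke.fe` (7 syllables):
  The word has 7 syllables; the antepenultimate syllable (third from the end) is syllable 5 (klu:).
  → primary stress on syllable 5.
Suffixed `plu:.nu.do.ga.klu:.ke.fe.meg` (8 syllables):
  The word has 8 syllables; the antepenultimate syllable (third from the end) is syllable 6 (ke).
  → primary stress on syllable 6.

yes: 5→6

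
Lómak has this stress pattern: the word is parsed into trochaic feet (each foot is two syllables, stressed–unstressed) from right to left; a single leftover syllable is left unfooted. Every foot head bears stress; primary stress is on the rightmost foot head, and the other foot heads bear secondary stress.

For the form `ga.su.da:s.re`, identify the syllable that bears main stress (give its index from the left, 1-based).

Parse right to left into trochaic (ˈσσ) feet: (ˈga.su) (ˈda:s.re).
Foot heads (stressed positions): 1, 3.
End Rule Rightmost: primary stress on the rightmost head = syllable 3.
Primary stress: syllable 3 → ga.su.ˈda:s.re.

3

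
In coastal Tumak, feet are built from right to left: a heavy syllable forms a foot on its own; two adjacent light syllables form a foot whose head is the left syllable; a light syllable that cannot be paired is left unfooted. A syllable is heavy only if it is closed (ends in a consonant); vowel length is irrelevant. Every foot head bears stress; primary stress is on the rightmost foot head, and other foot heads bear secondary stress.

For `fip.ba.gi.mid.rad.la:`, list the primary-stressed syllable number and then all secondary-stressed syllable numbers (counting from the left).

Weights: 1 fip H, 2 ba L, 3 gi L, 4 mid H, 5 rad H, 6 la: L.
Parse right to left (heavy = foot alone; LL = one foot; stranded L unfooted): (ˈfip) (ˈba.gi) (ˈmid) (ˈrad) la:.
Foot heads: 1, 2, 4, 5.
Primary stress on the rightmost head = syllable 5.
Secondary stress on 1, 2, 4: ˌfip.ˌba.gi.ˌmid.ˈrad.la:.

primary 5, secondary 1, 2, 4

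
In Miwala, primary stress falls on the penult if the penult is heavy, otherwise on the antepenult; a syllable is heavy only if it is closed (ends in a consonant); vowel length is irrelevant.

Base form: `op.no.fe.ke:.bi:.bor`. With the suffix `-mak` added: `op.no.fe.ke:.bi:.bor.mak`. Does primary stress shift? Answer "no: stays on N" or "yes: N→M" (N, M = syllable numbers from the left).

Base `op.no.fe.ke:.bi:.bor` (6 syllables):
  Weights: 4 ke: L, 5 bi: L, 6 bor H.
  The penult (syllable 5, bi:) is light, so stress falls on the antepenult (syllable 4, ke:).
  → primary stress on syllable 4.
Suffixed `op.no.fe.ke:.bi:.bor.mak` (7 syllables):
  Weights: 5 bi: L, 6 bor H, 7 mak H.
  The penult (syllable 6, bor) is heavy, so it takes stress.
  → primary stress on syllable 6.

yes: 4→6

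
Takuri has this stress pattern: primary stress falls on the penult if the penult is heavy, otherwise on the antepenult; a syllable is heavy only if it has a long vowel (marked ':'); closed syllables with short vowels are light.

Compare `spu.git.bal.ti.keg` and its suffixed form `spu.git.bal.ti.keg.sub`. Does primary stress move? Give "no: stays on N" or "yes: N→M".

Base `spu.git.bal.ti.keg` (5 syllables):
  Weights: 3 bal L, 4 ti L, 5 keg L.
  The penult (syllable 4, ti) is light, so stress falls on the antepenult (syllable 3, bal).
  → primary stress on syllable 3.
Suffixed `spu.git.bal.ti.keg.sub` (6 syllables):
  Weights: 4 ti L, 5 keg L, 6 sub L.
  The penult (syllable 5, keg) is light, so stress falls on the antepenult (syllable 4, ti).
  → primary stress on syllable 4.

yes: 3→4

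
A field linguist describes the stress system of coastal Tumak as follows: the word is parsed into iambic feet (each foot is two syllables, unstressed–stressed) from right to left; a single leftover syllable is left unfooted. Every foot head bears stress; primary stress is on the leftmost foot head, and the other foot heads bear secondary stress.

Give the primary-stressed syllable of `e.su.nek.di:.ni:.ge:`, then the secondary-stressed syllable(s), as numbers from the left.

Parse right to left into iambic (σˈσ) feet: (e.ˈsu) (nek.ˈdi:) (ni:.ˈge:).
Foot heads (stressed positions): 2, 4, 6.
End Rule Leftmost: primary stress on the leftmost head = syllable 2.
Secondary stress on 4, 6: e.ˈsu.nek.ˌdi:.ni:.ˌge:.

primary 2, secondary 4, 6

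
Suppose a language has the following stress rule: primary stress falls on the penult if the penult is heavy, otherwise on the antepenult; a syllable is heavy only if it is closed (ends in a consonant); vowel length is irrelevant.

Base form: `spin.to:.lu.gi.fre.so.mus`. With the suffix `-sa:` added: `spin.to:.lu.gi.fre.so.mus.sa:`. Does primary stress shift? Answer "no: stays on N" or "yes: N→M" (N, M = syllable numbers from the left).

Base `spin.to:.lu.gi.fre.so.mus` (7 syllables):
  Weights: 5 fre L, 6 so L, 7 mus H.
  The penult (syllable 6, so) is light, so stress falls on the antepenult (syllable 5, fre).
  → primary stress on syllable 5.
Suffixed `spin.to:.lu.gi.fre.so.mus.sa:` (8 syllables):
  Weights: 6 so L, 7 mus H, 8 sa: L.
  The penult (syllable 7, mus) is heavy, so it takes stress.
  → primary stress on syllable 7.

yes: 5→7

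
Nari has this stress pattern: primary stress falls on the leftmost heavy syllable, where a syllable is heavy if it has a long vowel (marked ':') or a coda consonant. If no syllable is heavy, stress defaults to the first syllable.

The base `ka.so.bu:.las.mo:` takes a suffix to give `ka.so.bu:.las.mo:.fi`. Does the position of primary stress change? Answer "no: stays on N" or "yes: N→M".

no: stays on 3

Base `ka.so.bu:.las.mo:` (5 syllables):
  Weights: 1 ka L, 2 so L, 3 bu: H, 4 las H, 5 mo: H.
  Heavy syllables in the domain: 3, 4, 5. The leftmost is syllable 3 (bu:).
  → primary stress on syllable 3.
Suffixed `ka.so.bu:.las.mo:.fi` (6 syllables):
  Weights: 1 ka L, 2 so L, 3 bu: H, 4 las H, 5 mo: H, 6 fi L.
  Heavy syllables in the domain: 3, 4, 5. The leftmost is syllable 3 (bu:).
  → primary stress on syllable 3.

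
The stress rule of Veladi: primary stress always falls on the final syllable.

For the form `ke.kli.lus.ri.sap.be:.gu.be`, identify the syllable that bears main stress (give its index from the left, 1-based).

8

The word has 8 syllables; the final syllable is syllable 8 (be).
Primary stress: syllable 8 → ke.kli.lus.ri.sap.be:.gu.ˈbe.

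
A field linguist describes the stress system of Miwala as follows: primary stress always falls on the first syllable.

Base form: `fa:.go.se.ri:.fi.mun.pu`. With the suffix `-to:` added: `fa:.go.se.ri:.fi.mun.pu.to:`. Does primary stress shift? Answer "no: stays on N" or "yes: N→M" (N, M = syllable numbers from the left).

Base `fa:.go.se.ri:.fi.mun.pu` (7 syllables):
  The word has 7 syllables; the first syllable is syllable 1 (fa:).
  → primary stress on syllable 1.
Suffixed `fa:.go.se.ri:.fi.mun.pu.to:` (8 syllables):
  The word has 8 syllables; the first syllable is syllable 1 (fa:).
  → primary stress on syllable 1.

no: stays on 1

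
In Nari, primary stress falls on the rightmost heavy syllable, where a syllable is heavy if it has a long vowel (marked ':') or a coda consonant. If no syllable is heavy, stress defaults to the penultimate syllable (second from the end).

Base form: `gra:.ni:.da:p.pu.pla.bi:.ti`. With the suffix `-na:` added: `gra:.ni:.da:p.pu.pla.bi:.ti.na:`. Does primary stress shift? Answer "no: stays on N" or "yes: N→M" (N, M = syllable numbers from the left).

Base `gra:.ni:.da:p.pu.pla.bi:.ti` (7 syllables):
  Weights: 1 gra: H, 2 ni: H, 3 da:p H, 4 pu L, 5 pla L, 6 bi: H, 7 ti L.
  Heavy syllables in the domain: 1, 2, 3, 6. The rightmost is syllable 6 (bi:).
  → primary stress on syllable 6.
Suffixed `gra:.ni:.da:p.pu.pla.bi:.ti.na:` (8 syllables):
  Weights: 1 gra: H, 2 ni: H, 3 da:p H, 4 pu L, 5 pla L, 6 bi: H, 7 ti L, 8 na: H.
  Heavy syllables in the domain: 1, 2, 3, 6, 8. The rightmost is syllable 8 (na:).
  → primary stress on syllable 8.

yes: 6→8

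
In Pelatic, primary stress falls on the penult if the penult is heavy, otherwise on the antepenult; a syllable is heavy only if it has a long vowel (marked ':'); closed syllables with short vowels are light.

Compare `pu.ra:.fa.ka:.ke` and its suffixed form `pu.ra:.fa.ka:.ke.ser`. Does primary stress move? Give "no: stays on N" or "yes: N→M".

Base `pu.ra:.fa.ka:.ke` (5 syllables):
  Weights: 3 fa L, 4 ka: H, 5 ke L.
  The penult (syllable 4, ka:) is heavy, so it takes stress.
  → primary stress on syllable 4.
Suffixed `pu.ra:.fa.ka:.ke.ser` (6 syllables):
  Weights: 4 ka: H, 5 ke L, 6 ser L.
  The penult (syllable 5, ke) is light, so stress falls on the antepenult (syllable 4, ka:).
  → primary stress on syllable 4.

no: stays on 4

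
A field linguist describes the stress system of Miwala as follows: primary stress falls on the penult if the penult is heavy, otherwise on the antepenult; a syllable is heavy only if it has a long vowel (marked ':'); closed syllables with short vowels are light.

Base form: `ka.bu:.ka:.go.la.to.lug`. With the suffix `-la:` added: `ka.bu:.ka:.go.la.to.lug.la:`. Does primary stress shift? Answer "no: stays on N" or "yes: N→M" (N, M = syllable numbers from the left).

yes: 5→6

Base `ka.bu:.ka:.go.la.to.lug` (7 syllables):
  Weights: 5 la L, 6 to L, 7 lug L.
  The penult (syllable 6, to) is light, so stress falls on the antepenult (syllable 5, la).
  → primary stress on syllable 5.
Suffixed `ka.bu:.ka:.go.la.to.lug.la:` (8 syllables):
  Weights: 6 to L, 7 lug L, 8 la: H.
  The penult (syllable 7, lug) is light, so stress falls on the antepenult (syllable 6, to).
  → primary stress on syllable 6.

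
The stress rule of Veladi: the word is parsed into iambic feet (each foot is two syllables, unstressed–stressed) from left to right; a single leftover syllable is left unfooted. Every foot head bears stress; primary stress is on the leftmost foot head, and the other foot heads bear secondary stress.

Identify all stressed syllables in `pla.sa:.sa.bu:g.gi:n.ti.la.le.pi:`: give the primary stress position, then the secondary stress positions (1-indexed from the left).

Parse left to right into iambic (σˈσ) feet: (pla.ˈsa:) (sa.ˈbu:g) (gi:n.ˈti) (la.ˈle) pi:. Syllable 9 is left unfooted.
Foot heads (stressed positions): 2, 4, 6, 8.
End Rule Leftmost: primary stress on the leftmost head = syllable 2.
Secondary stress on 4, 6, 8: pla.ˈsa:.sa.ˌbu:g.gi:n.ˌti.la.ˌle.pi:.

primary 2, secondary 4, 6, 8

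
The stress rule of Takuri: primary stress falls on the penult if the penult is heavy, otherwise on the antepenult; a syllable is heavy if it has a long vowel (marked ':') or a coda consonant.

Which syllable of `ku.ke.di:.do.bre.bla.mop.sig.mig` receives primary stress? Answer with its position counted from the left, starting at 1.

8

Weights: 7 mop H, 8 sig H, 9 mig H.
The penult (syllable 8, sig) is heavy, so it takes stress.
Primary stress: syllable 8 → ku.ke.di:.do.bre.bla.mop.ˈsig.mig.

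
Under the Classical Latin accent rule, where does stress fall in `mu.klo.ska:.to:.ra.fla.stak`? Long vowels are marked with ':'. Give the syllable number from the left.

Classical Latin: stress the penult if heavy (long vowel or closed), else the antepenult.
Weights: 5 ra L, 6 fla L, 7 stak H.
The penult (syllable 6, fla) is light, so stress falls on the antepenult (syllable 5, ra).
Stress on syllable 5: mu.klo.ska:.to:.ˈra.fla.stak.

5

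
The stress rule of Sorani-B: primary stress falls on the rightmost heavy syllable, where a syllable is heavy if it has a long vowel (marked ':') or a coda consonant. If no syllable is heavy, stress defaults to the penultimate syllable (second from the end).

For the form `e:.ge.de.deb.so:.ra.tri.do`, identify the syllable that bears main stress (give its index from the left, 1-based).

5

Weights: 1 e: H, 2 ge L, 3 de L, 4 deb H, 5 so: H, 6 ra L, 7 tri L, 8 do L.
Heavy syllables in the domain: 1, 4, 5. The rightmost is syllable 5 (so:).
Primary stress: syllable 5 → e:.ge.de.deb.ˈso:.ra.tri.do.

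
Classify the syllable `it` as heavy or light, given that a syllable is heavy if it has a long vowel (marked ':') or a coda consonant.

heavy

`it`: short vowel, closed (coda /t/). Closed → heavy.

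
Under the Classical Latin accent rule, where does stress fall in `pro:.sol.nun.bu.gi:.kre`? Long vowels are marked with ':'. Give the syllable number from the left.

5

Classical Latin: stress the penult if heavy (long vowel or closed), else the antepenult.
Weights: 4 bu L, 5 gi: H, 6 kre L.
The penult (syllable 5, gi:) is heavy, so it takes stress.
Stress on syllable 5: pro:.sol.nun.bu.ˈgi:.kre.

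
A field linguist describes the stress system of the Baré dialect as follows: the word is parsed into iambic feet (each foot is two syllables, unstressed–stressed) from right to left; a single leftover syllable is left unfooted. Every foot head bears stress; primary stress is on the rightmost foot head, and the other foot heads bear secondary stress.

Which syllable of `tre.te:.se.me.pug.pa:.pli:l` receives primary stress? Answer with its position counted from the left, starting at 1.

7

Parse right to left into iambic (σˈσ) feet: tre (te:.ˈse) (me.ˈpug) (pa:.ˈpli:l). Syllable 1 is left unfooted.
Foot heads (stressed positions): 3, 5, 7.
End Rule Rightmost: primary stress on the rightmost head = syllable 7.
Primary stress: syllable 7 → tre.te:.se.me.pug.pa:.ˈpli:l.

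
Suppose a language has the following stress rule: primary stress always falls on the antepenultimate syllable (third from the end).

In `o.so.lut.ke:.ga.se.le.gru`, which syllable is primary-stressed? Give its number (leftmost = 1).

6

The word has 8 syllables; the antepenultimate syllable (third from the end) is syllable 6 (se).
Primary stress: syllable 6 → o.so.lut.ke:.ga.ˈse.le.gru.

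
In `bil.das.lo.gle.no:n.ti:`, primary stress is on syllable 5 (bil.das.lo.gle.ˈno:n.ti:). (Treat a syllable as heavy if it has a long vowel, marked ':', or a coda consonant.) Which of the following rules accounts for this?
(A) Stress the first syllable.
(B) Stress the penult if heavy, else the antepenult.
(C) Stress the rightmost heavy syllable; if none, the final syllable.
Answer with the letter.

Rule A → syllable 1 (observed: 5).
Rule B → syllable 5 ✓.
Rule C → syllable 6 (observed: 5).

B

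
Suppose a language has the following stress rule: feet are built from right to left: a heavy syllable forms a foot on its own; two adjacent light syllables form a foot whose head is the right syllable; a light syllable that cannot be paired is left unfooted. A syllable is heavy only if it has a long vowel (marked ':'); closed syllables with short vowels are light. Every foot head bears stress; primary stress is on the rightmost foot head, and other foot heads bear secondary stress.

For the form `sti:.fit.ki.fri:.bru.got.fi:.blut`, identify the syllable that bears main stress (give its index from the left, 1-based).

7

Weights: 1 sti: H, 2 fit L, 3 ki L, 4 fri: H, 5 bru L, 6 got L, 7 fi: H, 8 blut L.
Parse right to left (heavy = foot alone; LL = one foot; stranded L unfooted): (ˈsti:) (fit.ˈki) (ˈfri:) (bru.ˈgot) (ˈfi:) blut.
Foot heads: 1, 3, 4, 6, 7.
Primary stress on the rightmost head = syllable 7.
Primary stress: syllable 7 → sti:.fit.ki.fri:.bru.got.ˈfi:.blut.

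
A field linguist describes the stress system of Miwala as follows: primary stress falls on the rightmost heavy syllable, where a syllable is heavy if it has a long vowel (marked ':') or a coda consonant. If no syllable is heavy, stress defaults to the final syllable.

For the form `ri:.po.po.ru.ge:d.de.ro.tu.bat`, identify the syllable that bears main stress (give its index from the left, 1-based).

Weights: 1 ri: H, 2 po L, 3 po L, 4 ru L, 5 ge:d H, 6 de L, 7 ro L, 8 tu L, 9 bat H.
Heavy syllables in the domain: 1, 5, 9. The rightmost is syllable 9 (bat).
Primary stress: syllable 9 → ri:.po.po.ru.ge:d.de.ro.tu.ˈbat.

9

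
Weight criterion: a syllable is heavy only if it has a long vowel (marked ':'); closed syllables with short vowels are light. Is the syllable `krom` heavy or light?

`krom`: short vowel, closed (coda /m/). Short vowel → light.

light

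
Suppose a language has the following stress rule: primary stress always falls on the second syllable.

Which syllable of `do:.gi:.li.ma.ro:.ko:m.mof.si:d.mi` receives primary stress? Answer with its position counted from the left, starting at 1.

2

The word has 9 syllables; the second syllable is syllable 2 (gi:).
Primary stress: syllable 2 → do:.ˈgi:.li.ma.ro:.ko:m.mof.si:d.mi.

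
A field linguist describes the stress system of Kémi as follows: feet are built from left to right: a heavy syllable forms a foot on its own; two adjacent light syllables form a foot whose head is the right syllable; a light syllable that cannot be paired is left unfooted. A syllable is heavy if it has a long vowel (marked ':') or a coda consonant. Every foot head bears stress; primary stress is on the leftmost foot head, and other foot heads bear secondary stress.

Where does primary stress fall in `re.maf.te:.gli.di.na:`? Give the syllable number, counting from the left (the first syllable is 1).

2

Weights: 1 re L, 2 maf H, 3 te: H, 4 gli L, 5 di L, 6 na: H.
Parse left to right (heavy = foot alone; LL = one foot; stranded L unfooted): re (ˈmaf) (ˈte:) (gli.ˈdi) (ˈna:).
Foot heads: 2, 3, 5, 6.
Primary stress on the leftmost head = syllable 2.
Primary stress: syllable 2 → re.ˈmaf.te:.gli.di.na:.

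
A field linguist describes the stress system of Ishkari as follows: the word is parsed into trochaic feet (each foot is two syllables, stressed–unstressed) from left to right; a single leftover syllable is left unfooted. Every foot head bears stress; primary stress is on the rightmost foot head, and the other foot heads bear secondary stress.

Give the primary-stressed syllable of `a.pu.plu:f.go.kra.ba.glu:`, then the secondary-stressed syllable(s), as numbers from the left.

Parse left to right into trochaic (ˈσσ) feet: (ˈa.pu) (ˈplu:f.go) (ˈkra.ba) glu:. Syllable 7 is left unfooted.
Foot heads (stressed positions): 1, 3, 5.
End Rule Rightmost: primary stress on the rightmost head = syllable 5.
Secondary stress on 1, 3: ˌa.pu.ˌplu:f.go.ˈkra.ba.glu:.

primary 5, secondary 1, 3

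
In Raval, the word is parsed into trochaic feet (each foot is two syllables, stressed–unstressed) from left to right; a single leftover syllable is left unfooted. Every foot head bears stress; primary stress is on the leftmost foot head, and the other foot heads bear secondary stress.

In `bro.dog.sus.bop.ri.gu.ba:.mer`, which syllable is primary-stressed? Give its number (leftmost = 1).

1

Parse left to right into trochaic (ˈσσ) feet: (ˈbro.dog) (ˈsus.bop) (ˈri.gu) (ˈba:.mer).
Foot heads (stressed positions): 1, 3, 5, 7.
End Rule Leftmost: primary stress on the leftmost head = syllable 1.
Primary stress: syllable 1 → ˈbro.dog.sus.bop.ri.gu.ba:.mer.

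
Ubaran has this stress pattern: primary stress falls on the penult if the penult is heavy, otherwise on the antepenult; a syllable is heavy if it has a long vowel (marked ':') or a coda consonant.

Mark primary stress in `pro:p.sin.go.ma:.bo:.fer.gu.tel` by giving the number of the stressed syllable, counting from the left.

6

Weights: 6 fer H, 7 gu L, 8 tel H.
The penult (syllable 7, gu) is light, so stress falls on the antepenult (syllable 6, fer).
Primary stress: syllable 6 → pro:p.sin.go.ma:.bo:.ˈfer.gu.tel.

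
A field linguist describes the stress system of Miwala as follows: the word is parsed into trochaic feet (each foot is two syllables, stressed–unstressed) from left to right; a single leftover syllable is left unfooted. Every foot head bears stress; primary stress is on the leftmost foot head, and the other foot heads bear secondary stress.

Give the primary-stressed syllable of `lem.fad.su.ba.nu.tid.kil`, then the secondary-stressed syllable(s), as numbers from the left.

Parse left to right into trochaic (ˈσσ) feet: (ˈlem.fad) (ˈsu.ba) (ˈnu.tid) kil. Syllable 7 is left unfooted.
Foot heads (stressed positions): 1, 3, 5.
End Rule Leftmost: primary stress on the leftmost head = syllable 1.
Secondary stress on 3, 5: ˈlem.fad.ˌsu.ba.ˌnu.tid.kil.

primary 1, secondary 3, 5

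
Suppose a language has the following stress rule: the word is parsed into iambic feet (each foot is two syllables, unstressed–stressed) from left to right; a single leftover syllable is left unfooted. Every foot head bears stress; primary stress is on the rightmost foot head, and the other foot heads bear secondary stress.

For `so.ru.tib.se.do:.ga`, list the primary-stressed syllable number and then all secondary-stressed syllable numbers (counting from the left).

Parse left to right into iambic (σˈσ) feet: (so.ˈru) (tib.ˈse) (do:.ˈga).
Foot heads (stressed positions): 2, 4, 6.
End Rule Rightmost: primary stress on the rightmost head = syllable 6.
Secondary stress on 2, 4: so.ˌru.tib.ˌse.do:.ˈga.

primary 6, secondary 2, 4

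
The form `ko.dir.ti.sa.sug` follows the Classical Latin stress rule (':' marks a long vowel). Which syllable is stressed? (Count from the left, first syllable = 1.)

3

Classical Latin: stress the penult if heavy (long vowel or closed), else the antepenult.
Weights: 3 ti L, 4 sa L, 5 sug H.
The penult (syllable 4, sa) is light, so stress falls on the antepenult (syllable 3, ti).
Stress on syllable 3: ko.dir.ˈti.sa.sug.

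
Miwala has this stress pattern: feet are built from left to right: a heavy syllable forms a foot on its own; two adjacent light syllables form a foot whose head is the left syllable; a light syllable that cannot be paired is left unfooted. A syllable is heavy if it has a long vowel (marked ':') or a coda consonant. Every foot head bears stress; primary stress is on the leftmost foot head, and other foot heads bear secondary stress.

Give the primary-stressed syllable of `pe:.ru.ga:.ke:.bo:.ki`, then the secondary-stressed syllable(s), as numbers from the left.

primary 1, secondary 3, 4, 5

Weights: 1 pe: H, 2 ru L, 3 ga: H, 4 ke: H, 5 bo: H, 6 ki L.
Parse left to right (heavy = foot alone; LL = one foot; stranded L unfooted): (ˈpe:) ru (ˈga:) (ˈke:) (ˈbo:) ki.
Foot heads: 1, 3, 4, 5.
Primary stress on the leftmost head = syllable 1.
Secondary stress on 3, 4, 5: ˈpe:.ru.ˌga:.ˌke:.ˌbo:.ki.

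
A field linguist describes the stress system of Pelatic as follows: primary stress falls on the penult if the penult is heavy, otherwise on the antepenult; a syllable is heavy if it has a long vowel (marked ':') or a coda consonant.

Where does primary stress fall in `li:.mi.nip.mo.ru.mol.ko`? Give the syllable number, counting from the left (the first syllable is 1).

Weights: 5 ru L, 6 mol H, 7 ko L.
The penult (syllable 6, mol) is heavy, so it takes stress.
Primary stress: syllable 6 → li:.mi.nip.mo.ru.ˈmol.ko.

6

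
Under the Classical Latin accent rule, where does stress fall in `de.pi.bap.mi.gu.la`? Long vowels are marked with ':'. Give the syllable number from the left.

Classical Latin: stress the penult if heavy (long vowel or closed), else the antepenult.
Weights: 4 mi L, 5 gu L, 6 la L.
The penult (syllable 5, gu) is light, so stress falls on the antepenult (syllable 4, mi).
Stress on syllable 4: de.pi.bap.ˈmi.gu.la.

4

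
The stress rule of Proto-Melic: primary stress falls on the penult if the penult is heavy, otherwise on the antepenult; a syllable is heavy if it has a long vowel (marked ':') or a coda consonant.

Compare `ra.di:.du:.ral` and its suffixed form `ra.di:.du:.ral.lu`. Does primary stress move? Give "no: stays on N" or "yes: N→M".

yes: 3→4

Base `ra.di:.du:.ral` (4 syllables):
  Weights: 2 di: H, 3 du: H, 4 ral H.
  The penult (syllable 3, du:) is heavy, so it takes stress.
  → primary stress on syllable 3.
Suffixed `ra.di:.du:.ral.lu` (5 syllables):
  Weights: 3 du: H, 4 ral H, 5 lu L.
  The penult (syllable 4, ral) is heavy, so it takes stress.
  → primary stress on syllable 4.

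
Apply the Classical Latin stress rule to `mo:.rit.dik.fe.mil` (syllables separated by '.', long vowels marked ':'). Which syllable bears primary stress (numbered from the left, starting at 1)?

Classical Latin: stress the penult if heavy (long vowel or closed), else the antepenult.
Weights: 3 dik H, 4 fe L, 5 mil H.
The penult (syllable 4, fe) is light, so stress falls on the antepenult (syllable 3, dik).
Stress on syllable 3: mo:.rit.ˈdik.fe.mil.

3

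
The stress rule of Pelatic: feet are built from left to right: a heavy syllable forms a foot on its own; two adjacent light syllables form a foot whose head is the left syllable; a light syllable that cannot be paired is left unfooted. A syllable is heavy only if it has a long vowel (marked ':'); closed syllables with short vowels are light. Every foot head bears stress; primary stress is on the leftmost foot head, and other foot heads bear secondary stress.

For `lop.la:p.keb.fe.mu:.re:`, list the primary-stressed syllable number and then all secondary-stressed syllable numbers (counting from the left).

primary 2, secondary 3, 5, 6

Weights: 1 lop L, 2 la:p H, 3 keb L, 4 fe L, 5 mu: H, 6 re: H.
Parse left to right (heavy = foot alone; LL = one foot; stranded L unfooted): lop (ˈla:p) (ˈkeb.fe) (ˈmu:) (ˈre:).
Foot heads: 2, 3, 5, 6.
Primary stress on the leftmost head = syllable 2.
Secondary stress on 3, 5, 6: lop.ˈla:p.ˌkeb.fe.ˌmu:.ˌre:.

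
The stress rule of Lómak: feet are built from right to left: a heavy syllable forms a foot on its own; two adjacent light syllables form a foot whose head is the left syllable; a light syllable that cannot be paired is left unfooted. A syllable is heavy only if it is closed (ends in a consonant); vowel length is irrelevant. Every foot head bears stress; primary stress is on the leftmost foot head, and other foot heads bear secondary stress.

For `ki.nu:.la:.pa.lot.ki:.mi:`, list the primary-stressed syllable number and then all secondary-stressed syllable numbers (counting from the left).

primary 1, secondary 3, 5, 6

Weights: 1 ki L, 2 nu: L, 3 la: L, 4 pa L, 5 lot H, 6 ki: L, 7 mi: L.
Parse right to left (heavy = foot alone; LL = one foot; stranded L unfooted): (ˈki.nu:) (ˈla:.pa) (ˈlot) (ˈki:.mi:).
Foot heads: 1, 3, 5, 6.
Primary stress on the leftmost head = syllable 1.
Secondary stress on 3, 5, 6: ˈki.nu:.ˌla:.pa.ˌlot.ˌki:.mi:.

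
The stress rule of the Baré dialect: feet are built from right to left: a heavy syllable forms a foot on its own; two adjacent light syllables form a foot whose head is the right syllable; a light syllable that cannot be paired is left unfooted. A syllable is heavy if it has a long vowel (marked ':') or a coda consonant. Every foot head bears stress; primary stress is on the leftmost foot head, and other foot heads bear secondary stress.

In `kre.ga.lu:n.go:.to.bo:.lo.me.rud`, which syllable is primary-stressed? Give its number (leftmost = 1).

2

Weights: 1 kre L, 2 ga L, 3 lu:n H, 4 go: H, 5 to L, 6 bo: H, 7 lo L, 8 me L, 9 rud H.
Parse right to left (heavy = foot alone; LL = one foot; stranded L unfooted): (kre.ˈga) (ˈlu:n) (ˈgo:) to (ˈbo:) (lo.ˈme) (ˈrud).
Foot heads: 2, 3, 4, 6, 8, 9.
Primary stress on the leftmost head = syllable 2.
Primary stress: syllable 2 → kre.ˈga.lu:n.go:.to.bo:.lo.me.rud.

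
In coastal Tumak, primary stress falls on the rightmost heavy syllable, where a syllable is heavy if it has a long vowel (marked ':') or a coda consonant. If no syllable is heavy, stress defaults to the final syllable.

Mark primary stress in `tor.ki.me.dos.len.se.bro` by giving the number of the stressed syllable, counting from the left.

5

Weights: 1 tor H, 2 ki L, 3 me L, 4 dos H, 5 len H, 6 se L, 7 bro L.
Heavy syllables in the domain: 1, 4, 5. The rightmost is syllable 5 (len).
Primary stress: syllable 5 → tor.ki.me.dos.ˈlen.se.bro.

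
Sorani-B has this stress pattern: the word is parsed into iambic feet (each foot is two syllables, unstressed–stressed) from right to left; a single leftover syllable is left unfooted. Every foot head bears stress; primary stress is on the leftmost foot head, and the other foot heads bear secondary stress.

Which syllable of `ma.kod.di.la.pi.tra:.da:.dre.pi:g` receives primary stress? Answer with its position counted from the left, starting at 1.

3

Parse right to left into iambic (σˈσ) feet: ma (kod.ˈdi) (la.ˈpi) (tra:.ˈda:) (dre.ˈpi:g). Syllable 1 is left unfooted.
Foot heads (stressed positions): 3, 5, 7, 9.
End Rule Leftmost: primary stress on the leftmost head = syllable 3.
Primary stress: syllable 3 → ma.kod.ˈdi.la.pi.tra:.da:.dre.pi:g.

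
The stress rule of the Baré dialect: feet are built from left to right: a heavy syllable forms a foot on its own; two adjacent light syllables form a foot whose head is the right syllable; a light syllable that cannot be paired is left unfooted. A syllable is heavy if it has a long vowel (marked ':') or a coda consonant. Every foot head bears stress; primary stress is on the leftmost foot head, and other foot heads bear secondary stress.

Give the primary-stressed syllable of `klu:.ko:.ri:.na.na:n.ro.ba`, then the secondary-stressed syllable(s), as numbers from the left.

primary 1, secondary 2, 3, 5, 7

Weights: 1 klu: H, 2 ko: H, 3 ri: H, 4 na L, 5 na:n H, 6 ro L, 7 ba L.
Parse left to right (heavy = foot alone; LL = one foot; stranded L unfooted): (ˈklu:) (ˈko:) (ˈri:) na (ˈna:n) (ro.ˈba).
Foot heads: 1, 2, 3, 5, 7.
Primary stress on the leftmost head = syllable 1.
Secondary stress on 2, 3, 5, 7: ˈklu:.ˌko:.ˌri:.na.ˌna:n.ro.ˌba.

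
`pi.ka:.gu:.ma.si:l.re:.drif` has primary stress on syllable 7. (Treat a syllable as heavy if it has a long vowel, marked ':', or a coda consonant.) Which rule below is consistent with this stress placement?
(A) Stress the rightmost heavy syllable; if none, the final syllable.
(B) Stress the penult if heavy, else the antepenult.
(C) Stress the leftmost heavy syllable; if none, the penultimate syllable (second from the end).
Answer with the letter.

A

Rule A → syllable 7 ✓.
Rule B → syllable 6 (observed: 7).
Rule C → syllable 2 (observed: 7).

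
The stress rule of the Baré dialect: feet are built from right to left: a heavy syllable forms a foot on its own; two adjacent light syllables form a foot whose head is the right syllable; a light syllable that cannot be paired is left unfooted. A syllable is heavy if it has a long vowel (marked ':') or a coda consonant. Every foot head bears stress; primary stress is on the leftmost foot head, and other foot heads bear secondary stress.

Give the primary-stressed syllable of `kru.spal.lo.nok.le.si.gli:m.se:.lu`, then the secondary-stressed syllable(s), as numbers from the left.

Weights: 1 kru L, 2 spal H, 3 lo L, 4 nok H, 5 le L, 6 si L, 7 gli:m H, 8 se: H, 9 lu L.
Parse right to left (heavy = foot alone; LL = one foot; stranded L unfooted): kru (ˈspal) lo (ˈnok) (le.ˈsi) (ˈgli:m) (ˈse:) lu.
Foot heads: 2, 4, 6, 7, 8.
Primary stress on the leftmost head = syllable 2.
Secondary stress on 4, 6, 7, 8: kru.ˈspal.lo.ˌnok.le.ˌsi.ˌgli:m.ˌse:.lu.

primary 2, secondary 4, 6, 7, 8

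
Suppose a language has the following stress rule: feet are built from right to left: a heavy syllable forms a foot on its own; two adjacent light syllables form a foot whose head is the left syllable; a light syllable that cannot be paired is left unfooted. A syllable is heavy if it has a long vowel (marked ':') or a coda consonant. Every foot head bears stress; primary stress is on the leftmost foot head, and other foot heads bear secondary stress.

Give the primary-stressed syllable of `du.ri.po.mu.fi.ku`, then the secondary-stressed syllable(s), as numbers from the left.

Weights: 1 du L, 2 ri L, 3 po L, 4 mu L, 5 fi L, 6 ku L.
Parse right to left (heavy = foot alone; LL = one foot; stranded L unfooted): (ˈdu.ri) (ˈpo.mu) (ˈfi.ku).
Foot heads: 1, 3, 5.
Primary stress on the leftmost head = syllable 1.
Secondary stress on 3, 5: ˈdu.ri.ˌpo.mu.ˌfi.ku.

primary 1, secondary 3, 5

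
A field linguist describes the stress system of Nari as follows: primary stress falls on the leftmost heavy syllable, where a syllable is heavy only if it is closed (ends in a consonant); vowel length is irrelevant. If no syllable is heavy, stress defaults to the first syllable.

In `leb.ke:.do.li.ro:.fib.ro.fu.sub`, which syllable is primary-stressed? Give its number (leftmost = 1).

Weights: 1 leb H, 2 ke: L, 3 do L, 4 li L, 5 ro: L, 6 fib H, 7 ro L, 8 fu L, 9 sub H.
Heavy syllables in the domain: 1, 6, 9. The leftmost is syllable 1 (leb).
Primary stress: syllable 1 → ˈleb.ke:.do.li.ro:.fib.ro.fu.sub.

1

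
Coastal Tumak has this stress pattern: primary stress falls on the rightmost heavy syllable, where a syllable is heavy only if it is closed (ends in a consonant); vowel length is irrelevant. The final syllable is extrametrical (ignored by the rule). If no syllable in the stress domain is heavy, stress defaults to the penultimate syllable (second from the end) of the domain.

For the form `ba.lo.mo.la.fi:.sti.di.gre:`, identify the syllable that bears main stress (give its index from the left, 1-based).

6

The final syllable (8, gre:) is extrametrical; the stress domain is syllables 1–7.
Weights: 1 ba L, 2 lo L, 3 mo L, 4 la L, 5 fi: L, 6 sti L, 7 di L.
No heavy syllable in the domain; default to the penultimate syllable (second from the end) of the domain = syllable 6.
Primary stress: syllable 6 → ba.lo.mo.la.fi:.ˈsti.di.gre:.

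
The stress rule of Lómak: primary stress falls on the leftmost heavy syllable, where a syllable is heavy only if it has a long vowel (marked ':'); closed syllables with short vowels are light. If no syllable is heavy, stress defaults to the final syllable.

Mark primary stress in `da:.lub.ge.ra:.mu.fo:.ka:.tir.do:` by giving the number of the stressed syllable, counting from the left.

1

Weights: 1 da: H, 2 lub L, 3 ge L, 4 ra: H, 5 mu L, 6 fo: H, 7 ka: H, 8 tir L, 9 do: H.
Heavy syllables in the domain: 1, 4, 6, 7, 9. The leftmost is syllable 1 (da:).
Primary stress: syllable 1 → ˈda:.lub.ge.ra:.mu.fo:.ka:.tir.do:.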